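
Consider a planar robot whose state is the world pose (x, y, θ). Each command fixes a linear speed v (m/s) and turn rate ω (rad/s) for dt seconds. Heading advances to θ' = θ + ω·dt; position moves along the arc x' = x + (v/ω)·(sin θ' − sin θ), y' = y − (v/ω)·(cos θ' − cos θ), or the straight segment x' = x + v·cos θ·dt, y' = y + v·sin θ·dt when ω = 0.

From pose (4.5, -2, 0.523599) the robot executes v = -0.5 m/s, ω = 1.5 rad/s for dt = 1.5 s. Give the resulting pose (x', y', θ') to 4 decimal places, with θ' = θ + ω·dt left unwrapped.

θ' = 0.5236 + 1.5·1.5 = 2.7736
R = v/ω = -0.5/1.5 = -0.3333
x' = 4.5 + -0.3333·(sin 2.7736 − sin 0.5236) = 4.5468
y' = -2 − -0.3333·(cos 2.7736 − cos 0.5236) = -2.5997

(4.5468, -2.5997, 2.7736)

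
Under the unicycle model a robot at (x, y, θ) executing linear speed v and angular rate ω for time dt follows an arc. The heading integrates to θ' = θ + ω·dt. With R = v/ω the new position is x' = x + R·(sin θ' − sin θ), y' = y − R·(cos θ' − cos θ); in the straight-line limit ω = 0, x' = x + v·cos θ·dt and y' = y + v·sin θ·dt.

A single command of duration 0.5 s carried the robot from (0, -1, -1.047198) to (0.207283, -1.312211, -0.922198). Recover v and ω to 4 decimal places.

Δθ = -0.922198 − -1.047198 = 0.125000
ω = Δθ/dt = 0.125000/0.5 = 0.2500
R = −Δy/(cos θ' − cos θ) = 3.0000
v = R·ω = 3.0000·0.2500 = 0.7500

v = 0.7500, ω = 0.2500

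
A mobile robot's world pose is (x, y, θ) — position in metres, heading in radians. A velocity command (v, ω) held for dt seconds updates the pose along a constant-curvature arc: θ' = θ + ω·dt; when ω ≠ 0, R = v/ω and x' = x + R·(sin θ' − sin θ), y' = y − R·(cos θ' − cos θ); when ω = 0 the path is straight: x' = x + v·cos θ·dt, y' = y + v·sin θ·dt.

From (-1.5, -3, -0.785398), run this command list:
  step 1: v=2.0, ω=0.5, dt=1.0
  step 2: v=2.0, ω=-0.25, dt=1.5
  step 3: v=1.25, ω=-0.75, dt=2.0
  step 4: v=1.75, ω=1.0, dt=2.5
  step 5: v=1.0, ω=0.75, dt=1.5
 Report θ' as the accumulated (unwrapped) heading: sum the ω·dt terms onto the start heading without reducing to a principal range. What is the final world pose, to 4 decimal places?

step 1: θ'=-0.2854 (R=4.0000) → pose (0.2023, -4.0098, -0.2854)
step 2: θ'=-0.6604 (R=-8.0000) → pose (2.8574, -5.3682, -0.6604)
step 3: θ'=-2.1604 (R=-1.6667) → pose (3.2203, -7.6111, -2.1604)
step 4: θ'=0.3396 (R=1.7500) → pose (5.2578, -10.2343, 0.3396)
step 5: θ'=1.4646 (R=1.3333) → pose (6.1394, -9.1184, 1.4646)

(6.1394, -9.1184, 1.4646)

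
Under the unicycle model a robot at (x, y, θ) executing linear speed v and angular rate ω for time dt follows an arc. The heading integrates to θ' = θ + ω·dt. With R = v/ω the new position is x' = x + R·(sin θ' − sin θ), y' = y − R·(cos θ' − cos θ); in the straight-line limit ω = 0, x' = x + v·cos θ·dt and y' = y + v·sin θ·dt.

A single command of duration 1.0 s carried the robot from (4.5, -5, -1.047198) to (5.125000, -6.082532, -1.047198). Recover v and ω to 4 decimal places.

Δθ = -1.047198 − -1.047198 = 0.000000
ω = Δθ/dt = 0.000000/1.0 = 0.0000
ω = 0 → v = (Δx·cos θ + Δy·sin θ)/dt = 1.2500

v = 1.2500, ω = 0.0000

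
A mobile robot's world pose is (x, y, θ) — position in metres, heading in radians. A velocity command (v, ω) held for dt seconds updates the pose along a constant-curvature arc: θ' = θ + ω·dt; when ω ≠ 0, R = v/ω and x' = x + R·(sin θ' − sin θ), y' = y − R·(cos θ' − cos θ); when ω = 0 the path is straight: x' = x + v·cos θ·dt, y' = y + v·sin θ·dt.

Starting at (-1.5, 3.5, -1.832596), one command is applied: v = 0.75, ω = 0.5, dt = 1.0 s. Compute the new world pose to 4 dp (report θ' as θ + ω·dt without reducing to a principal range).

(-1.5088, 2.7578, -1.3326)

θ' = -1.8326 + 0.5·1.0 = -1.3326
R = v/ω = 0.75/0.5 = 1.5000
x' = -1.5 + 1.5000·(sin -1.3326 − sin -1.8326) = -1.5088
y' = 3.5 − 1.5000·(cos -1.3326 − cos -1.8326) = 2.7578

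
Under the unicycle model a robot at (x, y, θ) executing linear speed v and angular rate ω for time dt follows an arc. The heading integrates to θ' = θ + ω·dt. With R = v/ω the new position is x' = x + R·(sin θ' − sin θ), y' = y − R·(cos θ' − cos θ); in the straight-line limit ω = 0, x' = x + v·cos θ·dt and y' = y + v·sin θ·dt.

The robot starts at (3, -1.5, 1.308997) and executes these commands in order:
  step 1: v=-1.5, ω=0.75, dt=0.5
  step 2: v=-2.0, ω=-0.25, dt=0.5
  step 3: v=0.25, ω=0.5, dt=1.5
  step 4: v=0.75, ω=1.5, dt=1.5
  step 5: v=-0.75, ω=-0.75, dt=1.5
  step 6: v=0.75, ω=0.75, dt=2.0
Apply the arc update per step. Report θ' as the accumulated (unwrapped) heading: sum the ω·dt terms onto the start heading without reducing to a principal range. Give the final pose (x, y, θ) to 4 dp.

step 1: θ'=1.6840 (R=-2.0000) → pose (2.9447, -2.2436, 1.6840)
step 2: θ'=1.5590 (R=8.0000) → pose (2.9953, -3.2416, 1.5590)
step 3: θ'=2.3090 (R=0.5000) → pose (2.8652, -2.8992, 2.3090)
step 4: θ'=4.5590 (R=0.5000) → pose (2.0012, -3.1593, 4.5590)
step 5: θ'=3.4340 (R=1.0000) → pose (2.7012, -2.3546, 3.4340)
step 6: θ'=4.9340 (R=1.0000) → pose (2.0139, -3.5319, 4.9340)

(2.0139, -3.5319, 4.9340)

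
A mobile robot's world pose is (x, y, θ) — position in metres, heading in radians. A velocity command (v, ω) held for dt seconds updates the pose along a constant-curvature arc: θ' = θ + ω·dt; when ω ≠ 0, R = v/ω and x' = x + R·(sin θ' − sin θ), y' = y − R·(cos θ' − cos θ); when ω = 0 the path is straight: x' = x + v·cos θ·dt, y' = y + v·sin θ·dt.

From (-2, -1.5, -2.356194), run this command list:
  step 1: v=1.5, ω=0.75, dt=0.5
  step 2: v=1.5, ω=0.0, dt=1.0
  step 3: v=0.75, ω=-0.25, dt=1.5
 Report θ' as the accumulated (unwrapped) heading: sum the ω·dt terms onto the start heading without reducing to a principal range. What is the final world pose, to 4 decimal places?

step 1: θ'=-1.9812 (R=2.0000) → pose (-2.4197, -2.1163, -1.9812)
step 2: θ'=-1.9812 (straight) → pose (-3.0182, -3.4917, -1.9812)
step 3: θ'=-2.3562 (R=-3.0000) → pose (-3.6477, -4.4161, -2.3562)

(-3.6477, -4.4161, -2.3562)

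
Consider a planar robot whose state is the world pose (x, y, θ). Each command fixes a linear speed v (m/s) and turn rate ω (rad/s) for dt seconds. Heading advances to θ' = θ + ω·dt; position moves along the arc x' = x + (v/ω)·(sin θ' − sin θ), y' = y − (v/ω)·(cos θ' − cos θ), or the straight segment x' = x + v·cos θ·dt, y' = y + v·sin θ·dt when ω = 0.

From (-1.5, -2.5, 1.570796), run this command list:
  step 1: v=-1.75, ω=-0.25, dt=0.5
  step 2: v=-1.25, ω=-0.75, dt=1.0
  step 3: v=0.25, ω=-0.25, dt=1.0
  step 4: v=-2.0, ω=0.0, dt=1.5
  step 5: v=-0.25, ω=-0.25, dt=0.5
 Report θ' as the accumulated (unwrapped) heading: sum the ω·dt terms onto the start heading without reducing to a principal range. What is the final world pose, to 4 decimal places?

step 1: θ'=1.4458 (R=7.0000) → pose (-1.5546, -3.3727, 1.4458)
step 2: θ'=0.6958 (R=1.6667) → pose (-2.1400, -4.4442, 0.6958)
step 3: θ'=0.4458 (R=-1.0000) → pose (-1.9301, -4.3094, 0.4458)
step 4: θ'=0.4458 (straight) → pose (-4.6369, -5.6030, 0.4458)
step 5: θ'=0.3208 (R=1.0000) → pose (-4.7528, -5.6497, 0.3208)

(-4.7528, -5.6497, 0.3208)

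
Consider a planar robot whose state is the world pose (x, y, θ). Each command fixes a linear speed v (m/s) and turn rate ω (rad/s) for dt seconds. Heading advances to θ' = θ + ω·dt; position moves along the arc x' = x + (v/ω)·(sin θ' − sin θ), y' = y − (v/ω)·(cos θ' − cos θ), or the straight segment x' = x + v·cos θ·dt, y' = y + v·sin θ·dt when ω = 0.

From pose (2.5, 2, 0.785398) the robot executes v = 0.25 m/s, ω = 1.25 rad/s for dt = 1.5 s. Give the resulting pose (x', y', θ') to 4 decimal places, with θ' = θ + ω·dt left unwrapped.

θ' = 0.7854 + 1.25·1.5 = 2.6604
R = v/ω = 0.25/1.25 = 0.2000
x' = 2.5 + 0.2000·(sin 2.6604 − sin 0.7854) = 2.4511
y' = 2 − 0.2000·(cos 2.6604 − cos 0.7854) = 2.3187

(2.4511, 2.3187, 2.6604)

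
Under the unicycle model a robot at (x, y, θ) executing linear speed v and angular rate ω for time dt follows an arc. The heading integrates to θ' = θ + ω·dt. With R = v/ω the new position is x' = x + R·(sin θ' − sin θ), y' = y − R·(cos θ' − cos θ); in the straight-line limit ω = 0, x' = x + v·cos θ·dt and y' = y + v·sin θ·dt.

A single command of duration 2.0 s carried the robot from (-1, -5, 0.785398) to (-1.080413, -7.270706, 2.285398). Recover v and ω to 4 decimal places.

Δθ = 2.285398 − 0.785398 = 1.500000
ω = Δθ/dt = 1.500000/2.0 = 0.7500
R = −Δy/(cos θ' − cos θ) = -1.6667
v = R·ω = -1.6667·0.7500 = -1.2500

v = -1.2500, ω = 0.7500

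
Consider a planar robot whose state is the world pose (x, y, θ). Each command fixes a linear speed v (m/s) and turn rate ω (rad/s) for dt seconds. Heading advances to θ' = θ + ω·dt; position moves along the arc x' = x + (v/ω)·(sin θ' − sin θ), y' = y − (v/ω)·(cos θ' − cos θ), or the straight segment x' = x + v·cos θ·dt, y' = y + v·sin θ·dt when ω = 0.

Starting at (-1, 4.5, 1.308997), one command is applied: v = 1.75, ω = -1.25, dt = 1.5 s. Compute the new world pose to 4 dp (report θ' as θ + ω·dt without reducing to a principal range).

θ' = 1.3090 + -1.25·1.5 = -0.5660
R = v/ω = 1.75/-1.25 = -1.4000
x' = -1 + -1.4000·(sin -0.5660 − sin 1.3090) = 1.1031
y' = 4.5 − -1.4000·(cos -0.5660 − cos 1.3090) = 5.3193

(1.1031, 5.3193, -0.5660)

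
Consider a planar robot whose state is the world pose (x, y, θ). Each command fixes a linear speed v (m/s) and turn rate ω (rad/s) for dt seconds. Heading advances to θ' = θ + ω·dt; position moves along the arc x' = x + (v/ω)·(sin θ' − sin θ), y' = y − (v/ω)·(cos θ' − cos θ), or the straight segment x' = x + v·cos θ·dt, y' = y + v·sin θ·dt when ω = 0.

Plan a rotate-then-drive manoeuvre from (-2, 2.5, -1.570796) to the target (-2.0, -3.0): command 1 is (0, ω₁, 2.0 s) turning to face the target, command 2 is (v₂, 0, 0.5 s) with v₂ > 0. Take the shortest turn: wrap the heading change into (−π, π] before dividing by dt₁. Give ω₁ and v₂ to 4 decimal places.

heading to target = atan2(-3−2.5, -2−-2) = -1.5708
Δθ = wrap(-1.5708 − -1.5708) = 0.0000; ω₁ = Δθ/dt₁ = 0.0000
distance = √((-2−-2)² + (-3−2.5)²) = 5.5000; v₂ = distance/dt₂ = 11.0000

ω₁ = 0.0000, v₂ = 11.0000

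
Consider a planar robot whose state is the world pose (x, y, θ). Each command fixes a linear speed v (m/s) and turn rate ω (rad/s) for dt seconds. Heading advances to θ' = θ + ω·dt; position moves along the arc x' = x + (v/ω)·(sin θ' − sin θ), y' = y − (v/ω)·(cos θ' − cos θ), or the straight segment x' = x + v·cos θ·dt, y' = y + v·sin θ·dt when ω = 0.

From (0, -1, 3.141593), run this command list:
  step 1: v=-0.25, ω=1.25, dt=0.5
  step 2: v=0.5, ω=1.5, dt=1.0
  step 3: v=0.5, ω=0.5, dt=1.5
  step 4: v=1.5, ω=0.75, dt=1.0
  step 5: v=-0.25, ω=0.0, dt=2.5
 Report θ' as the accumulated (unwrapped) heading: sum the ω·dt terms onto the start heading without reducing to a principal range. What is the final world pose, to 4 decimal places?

step 1: θ'=3.7666 (R=-0.2000) → pose (0.1170, -0.9622, 3.7666)
step 2: θ'=5.2666 (R=0.3333) → pose (0.0286, -1.4079, 5.2666)
step 3: θ'=6.0166 (R=1.0000) → pose (0.6155, -1.8463, 6.0166)
step 4: θ'=6.7666 (R=2.0000) → pose (2.0720, -1.6878, 6.7666)
step 5: θ'=6.7666 (straight) → pose (1.5186, -1.9783, 6.7666)

(1.5186, -1.9783, 6.7666)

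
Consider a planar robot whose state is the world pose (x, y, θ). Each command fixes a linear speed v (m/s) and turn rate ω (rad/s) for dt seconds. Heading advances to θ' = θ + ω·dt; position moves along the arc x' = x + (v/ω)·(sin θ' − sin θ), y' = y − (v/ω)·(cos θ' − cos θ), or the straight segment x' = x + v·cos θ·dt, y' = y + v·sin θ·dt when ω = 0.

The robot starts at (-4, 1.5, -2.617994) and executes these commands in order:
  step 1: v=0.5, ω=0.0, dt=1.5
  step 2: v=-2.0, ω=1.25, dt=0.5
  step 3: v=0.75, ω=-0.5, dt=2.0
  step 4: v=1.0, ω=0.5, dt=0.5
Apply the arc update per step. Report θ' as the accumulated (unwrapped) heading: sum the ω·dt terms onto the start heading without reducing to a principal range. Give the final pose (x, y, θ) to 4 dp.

step 1: θ'=-2.6180 (straight) → pose (-4.6495, 1.1250, -2.6180)
step 2: θ'=-1.9930 (R=-1.6000) → pose (-3.9900, 1.8550, -1.9930)
step 3: θ'=-2.9930 (R=-1.5000) → pose (-5.1362, 0.9862, -2.9930)
step 4: θ'=-2.7430 (R=2.0000) → pose (-5.6164, 0.8514, -2.7430)

(-5.6164, 0.8514, -2.7430)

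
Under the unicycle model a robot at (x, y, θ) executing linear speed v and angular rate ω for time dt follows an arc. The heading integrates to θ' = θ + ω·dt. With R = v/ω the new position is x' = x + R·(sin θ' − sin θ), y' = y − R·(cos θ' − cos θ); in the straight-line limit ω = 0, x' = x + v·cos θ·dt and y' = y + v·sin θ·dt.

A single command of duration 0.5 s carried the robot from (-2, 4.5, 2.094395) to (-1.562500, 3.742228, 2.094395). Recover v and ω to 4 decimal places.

v = -1.7500, ω = 0.0000

Δθ = 2.094395 − 2.094395 = 0.000000
ω = Δθ/dt = 0.000000/0.5 = 0.0000
ω = 0 → v = (Δx·cos θ + Δy·sin θ)/dt = -1.7500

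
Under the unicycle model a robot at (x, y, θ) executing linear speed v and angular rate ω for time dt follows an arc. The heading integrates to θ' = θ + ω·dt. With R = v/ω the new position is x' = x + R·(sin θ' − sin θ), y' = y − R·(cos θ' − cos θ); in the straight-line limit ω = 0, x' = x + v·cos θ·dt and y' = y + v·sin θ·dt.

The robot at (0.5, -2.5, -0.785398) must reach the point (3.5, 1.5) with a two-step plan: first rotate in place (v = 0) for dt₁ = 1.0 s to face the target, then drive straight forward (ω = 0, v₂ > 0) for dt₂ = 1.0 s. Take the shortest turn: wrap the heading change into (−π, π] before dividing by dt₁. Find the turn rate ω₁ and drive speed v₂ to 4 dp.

ω₁ = 1.7127, v₂ = 5.0000

heading to target = atan2(1.5−-2.5, 3.5−0.5) = 0.9273
Δθ = wrap(0.9273 − -0.7854) = 1.7127; ω₁ = Δθ/dt₁ = 1.7127
distance = √((3.5−0.5)² + (1.5−-2.5)²) = 5.0000; v₂ = distance/dt₂ = 5.0000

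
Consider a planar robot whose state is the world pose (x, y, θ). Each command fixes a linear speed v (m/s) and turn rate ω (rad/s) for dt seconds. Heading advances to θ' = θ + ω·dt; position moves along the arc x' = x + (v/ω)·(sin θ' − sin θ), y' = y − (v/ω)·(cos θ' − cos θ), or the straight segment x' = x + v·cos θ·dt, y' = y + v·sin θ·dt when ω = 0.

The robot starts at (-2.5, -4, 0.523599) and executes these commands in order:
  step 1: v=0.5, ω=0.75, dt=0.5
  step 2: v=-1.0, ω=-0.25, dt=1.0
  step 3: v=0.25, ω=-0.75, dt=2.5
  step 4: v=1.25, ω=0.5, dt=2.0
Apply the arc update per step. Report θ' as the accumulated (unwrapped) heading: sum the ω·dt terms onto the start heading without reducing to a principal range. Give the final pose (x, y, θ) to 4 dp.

(-0.7181, -6.2799, -0.2264)

step 1: θ'=0.8986 (R=0.6667) → pose (-2.3117, -3.8378, 0.8986)
step 2: θ'=0.6486 (R=4.0000) → pose (-3.0252, -4.5347, 0.6486)
step 3: θ'=-1.2264 (R=-0.3333) → pose (-2.5101, -4.6878, -1.2264)
step 4: θ'=-0.2264 (R=2.5000) → pose (-0.7181, -6.2799, -0.2264)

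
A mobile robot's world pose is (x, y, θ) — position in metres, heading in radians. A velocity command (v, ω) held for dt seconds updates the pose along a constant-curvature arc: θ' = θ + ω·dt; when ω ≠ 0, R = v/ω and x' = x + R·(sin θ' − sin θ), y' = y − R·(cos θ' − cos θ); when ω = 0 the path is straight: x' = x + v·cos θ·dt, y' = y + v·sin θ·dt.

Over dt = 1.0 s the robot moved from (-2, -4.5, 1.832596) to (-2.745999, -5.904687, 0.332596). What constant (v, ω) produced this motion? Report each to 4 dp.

Δθ = 0.332596 − 1.832596 = -1.500000
ω = Δθ/dt = -1.500000/1.0 = -1.5000
R = −Δy/(cos θ' − cos θ) = 1.1667
v = R·ω = 1.1667·-1.5000 = -1.7500

v = -1.7500, ω = -1.5000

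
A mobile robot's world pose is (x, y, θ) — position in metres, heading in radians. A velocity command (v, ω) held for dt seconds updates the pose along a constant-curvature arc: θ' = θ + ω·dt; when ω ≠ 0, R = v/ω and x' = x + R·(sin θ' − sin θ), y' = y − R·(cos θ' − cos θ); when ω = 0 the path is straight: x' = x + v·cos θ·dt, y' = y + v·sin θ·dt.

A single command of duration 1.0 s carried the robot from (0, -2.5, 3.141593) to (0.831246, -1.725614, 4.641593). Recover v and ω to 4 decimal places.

v = -1.2500, ω = 1.5000

Δθ = 4.641593 − 3.141593 = 1.500000
ω = Δθ/dt = 1.500000/1.0 = 1.5000
R = Δx/(sin θ' − sin θ) = -0.8333
v = R·ω = -0.8333·1.5000 = -1.2500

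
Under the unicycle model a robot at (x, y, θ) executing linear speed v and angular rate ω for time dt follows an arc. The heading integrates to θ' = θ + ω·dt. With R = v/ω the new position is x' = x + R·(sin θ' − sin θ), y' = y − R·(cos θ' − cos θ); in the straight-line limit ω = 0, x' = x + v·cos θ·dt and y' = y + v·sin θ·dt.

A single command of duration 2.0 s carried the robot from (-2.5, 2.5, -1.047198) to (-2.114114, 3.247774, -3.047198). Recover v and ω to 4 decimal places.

Δθ = -3.047198 − -1.047198 = -2.000000
ω = Δθ/dt = -2.000000/2.0 = -1.0000
R = −Δy/(cos θ' − cos θ) = 0.5000
v = R·ω = 0.5000·-1.0000 = -0.5000

v = -0.5000, ω = -1.0000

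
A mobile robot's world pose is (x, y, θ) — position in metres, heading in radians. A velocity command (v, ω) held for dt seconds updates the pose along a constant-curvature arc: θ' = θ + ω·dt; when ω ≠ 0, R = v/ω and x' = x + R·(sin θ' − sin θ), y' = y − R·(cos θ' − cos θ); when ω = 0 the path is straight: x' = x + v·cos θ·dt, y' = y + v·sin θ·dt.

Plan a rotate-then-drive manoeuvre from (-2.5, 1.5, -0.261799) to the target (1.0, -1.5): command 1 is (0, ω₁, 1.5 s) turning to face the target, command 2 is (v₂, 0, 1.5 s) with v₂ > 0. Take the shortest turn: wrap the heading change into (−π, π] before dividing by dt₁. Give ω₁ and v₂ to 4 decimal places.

heading to target = atan2(-1.5−1.5, 1−-2.5) = -0.7086
Δθ = wrap(-0.7086 − -0.2618) = -0.4468; ω₁ = Δθ/dt₁ = -0.2979
distance = √((1−-2.5)² + (-1.5−1.5)²) = 4.6098; v₂ = distance/dt₂ = 3.0732

ω₁ = -0.2979, v₂ = 3.0732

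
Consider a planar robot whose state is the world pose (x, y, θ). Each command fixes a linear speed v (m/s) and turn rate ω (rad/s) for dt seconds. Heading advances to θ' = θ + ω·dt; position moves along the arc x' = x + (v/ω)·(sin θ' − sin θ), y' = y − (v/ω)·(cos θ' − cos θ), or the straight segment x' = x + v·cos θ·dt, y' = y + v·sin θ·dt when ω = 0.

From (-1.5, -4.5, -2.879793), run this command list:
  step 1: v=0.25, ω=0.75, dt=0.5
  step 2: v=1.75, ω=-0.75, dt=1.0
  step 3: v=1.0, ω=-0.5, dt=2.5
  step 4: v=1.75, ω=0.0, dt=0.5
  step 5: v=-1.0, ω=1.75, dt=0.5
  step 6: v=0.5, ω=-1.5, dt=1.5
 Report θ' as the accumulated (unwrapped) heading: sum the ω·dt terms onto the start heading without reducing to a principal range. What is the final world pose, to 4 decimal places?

step 1: θ'=-2.5048 (R=0.3333) → pose (-1.6119, -4.5540, -2.5048)
step 2: θ'=-3.2548 (R=-2.3333) → pose (-3.2630, -4.9964, -3.2548)
step 3: θ'=-4.5048 (R=-2.0000) → pose (-4.9941, -3.4214, -4.5048)
step 4: θ'=-4.5048 (straight) → pose (-5.1745, -2.5652, -4.5048)
step 5: θ'=-3.6298 (R=-0.5714) → pose (-4.8833, -2.9521, -3.6298)
step 6: θ'=-5.8798 (R=-0.3333) → pose (-4.8578, -2.3511, -5.8798)

(-4.8578, -2.3511, -5.8798)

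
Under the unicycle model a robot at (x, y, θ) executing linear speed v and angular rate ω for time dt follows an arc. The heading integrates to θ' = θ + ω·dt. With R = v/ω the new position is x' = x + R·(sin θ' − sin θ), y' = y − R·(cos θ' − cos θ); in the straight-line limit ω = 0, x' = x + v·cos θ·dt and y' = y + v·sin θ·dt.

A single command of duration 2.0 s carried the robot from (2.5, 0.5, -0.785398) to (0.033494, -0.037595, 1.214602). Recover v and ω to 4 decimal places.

Δθ = 1.214602 − -0.785398 = 2.000000
ω = Δθ/dt = 2.000000/2.0 = 1.0000
R = Δx/(sin θ' − sin θ) = -1.5000
v = R·ω = -1.5000·1.0000 = -1.5000

v = -1.5000, ω = 1.0000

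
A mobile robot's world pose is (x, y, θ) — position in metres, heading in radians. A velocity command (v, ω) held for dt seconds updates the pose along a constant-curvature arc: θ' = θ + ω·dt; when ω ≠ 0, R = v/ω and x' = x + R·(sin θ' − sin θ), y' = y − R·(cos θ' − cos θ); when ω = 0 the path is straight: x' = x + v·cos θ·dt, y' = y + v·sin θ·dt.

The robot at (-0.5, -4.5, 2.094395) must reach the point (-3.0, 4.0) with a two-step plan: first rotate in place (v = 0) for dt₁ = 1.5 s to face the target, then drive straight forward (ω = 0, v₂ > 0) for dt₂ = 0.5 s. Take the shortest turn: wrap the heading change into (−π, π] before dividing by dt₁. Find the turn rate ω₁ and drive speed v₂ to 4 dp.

heading to target = atan2(4−-4.5, -3−-0.5) = 1.8568
Δθ = wrap(1.8568 − 2.0944) = -0.2375; ω₁ = Δθ/dt₁ = -0.1584
distance = √((-3−-0.5)² + (4−-4.5)²) = 8.8600; v₂ = distance/dt₂ = 17.7200

ω₁ = -0.1584, v₂ = 17.7200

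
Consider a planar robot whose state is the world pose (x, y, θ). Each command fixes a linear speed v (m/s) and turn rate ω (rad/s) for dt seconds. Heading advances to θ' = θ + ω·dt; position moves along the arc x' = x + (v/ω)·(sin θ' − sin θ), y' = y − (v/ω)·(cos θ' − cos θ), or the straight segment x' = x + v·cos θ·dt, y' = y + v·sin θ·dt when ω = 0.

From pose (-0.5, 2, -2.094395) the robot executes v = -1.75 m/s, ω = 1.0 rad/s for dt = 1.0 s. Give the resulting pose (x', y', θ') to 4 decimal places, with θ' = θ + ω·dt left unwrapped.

θ' = -2.0944 + 1.0·1.0 = -1.0944
R = v/ω = -1.75/1.0 = -1.7500
x' = -0.5 + -1.7500·(sin -1.0944 − sin -2.0944) = -0.4604
y' = 2 − -1.7500·(cos -1.0944 − cos -2.0944) = 3.6775

(-0.4604, 3.6775, -1.0944)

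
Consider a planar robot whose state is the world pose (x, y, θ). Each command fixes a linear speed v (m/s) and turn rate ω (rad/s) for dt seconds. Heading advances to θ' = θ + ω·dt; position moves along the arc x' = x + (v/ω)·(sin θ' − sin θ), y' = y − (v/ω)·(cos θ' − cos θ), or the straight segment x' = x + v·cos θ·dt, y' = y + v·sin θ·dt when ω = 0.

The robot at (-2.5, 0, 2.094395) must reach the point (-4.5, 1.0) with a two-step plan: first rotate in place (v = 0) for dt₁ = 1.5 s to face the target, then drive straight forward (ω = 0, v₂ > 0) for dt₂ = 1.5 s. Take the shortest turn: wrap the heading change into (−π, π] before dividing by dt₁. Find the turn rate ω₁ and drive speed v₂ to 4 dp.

heading to target = atan2(1−0, -4.5−-2.5) = 2.6779
Δθ = wrap(2.6779 − 2.0944) = 0.5836; ω₁ = Δθ/dt₁ = 0.3890
distance = √((-4.5−-2.5)² + (1−0)²) = 2.2361; v₂ = distance/dt₂ = 1.4907

ω₁ = 0.3890, v₂ = 1.4907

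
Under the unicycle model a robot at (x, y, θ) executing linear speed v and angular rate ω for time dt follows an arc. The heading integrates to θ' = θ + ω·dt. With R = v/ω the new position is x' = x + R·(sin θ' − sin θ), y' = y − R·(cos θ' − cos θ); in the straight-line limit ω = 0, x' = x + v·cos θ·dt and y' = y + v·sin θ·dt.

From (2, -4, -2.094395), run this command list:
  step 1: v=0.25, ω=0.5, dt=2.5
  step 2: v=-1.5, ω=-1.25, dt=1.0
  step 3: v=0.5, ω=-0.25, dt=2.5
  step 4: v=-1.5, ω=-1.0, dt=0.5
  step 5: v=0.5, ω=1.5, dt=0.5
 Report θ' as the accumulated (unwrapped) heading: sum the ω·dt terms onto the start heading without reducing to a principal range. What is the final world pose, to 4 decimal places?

(1.5023, -3.9538, -2.4694)

step 1: θ'=-0.8444 (R=0.5000) → pose (2.0592, -4.5821, -0.8444)
step 2: θ'=-2.0944 (R=1.2000) → pose (1.9171, -3.1851, -2.0944)
step 3: θ'=-2.7194 (R=-2.0000) → pose (1.0046, -4.0095, -2.7194)
step 4: θ'=-3.2194 (R=1.5000) → pose (1.7358, -3.8823, -3.2194)
step 5: θ'=-2.4694 (R=0.3333) → pose (1.5023, -3.9538, -2.4694)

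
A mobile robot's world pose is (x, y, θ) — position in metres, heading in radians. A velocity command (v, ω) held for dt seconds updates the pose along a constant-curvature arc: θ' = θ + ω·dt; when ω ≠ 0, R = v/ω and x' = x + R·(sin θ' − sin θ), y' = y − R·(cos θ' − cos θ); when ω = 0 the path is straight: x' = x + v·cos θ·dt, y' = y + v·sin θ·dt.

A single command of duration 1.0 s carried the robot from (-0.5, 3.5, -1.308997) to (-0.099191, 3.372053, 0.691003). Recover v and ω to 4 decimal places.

Δθ = 0.691003 − -1.308997 = 2.000000
ω = Δθ/dt = 2.000000/1.0 = 2.0000
R = Δx/(sin θ' − sin θ) = 0.2500
v = R·ω = 0.2500·2.0000 = 0.5000

v = 0.5000, ω = 2.0000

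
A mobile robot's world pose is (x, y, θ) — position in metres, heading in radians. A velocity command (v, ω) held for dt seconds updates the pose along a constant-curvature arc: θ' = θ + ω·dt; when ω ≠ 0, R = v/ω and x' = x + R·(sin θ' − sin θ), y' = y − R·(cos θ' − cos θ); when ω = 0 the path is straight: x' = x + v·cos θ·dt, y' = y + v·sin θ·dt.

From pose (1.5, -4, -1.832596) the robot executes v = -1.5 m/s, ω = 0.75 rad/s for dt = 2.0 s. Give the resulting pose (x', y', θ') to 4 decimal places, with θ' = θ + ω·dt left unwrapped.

θ' = -1.8326 + 0.75·2.0 = -0.3326
R = v/ω = -1.5/0.75 = -2.0000
x' = 1.5 + -2.0000·(sin -0.3326 − sin -1.8326) = 0.2211
y' = -4 − -2.0000·(cos -0.3326 − cos -1.8326) = -1.5920

(0.2211, -1.5920, -0.3326)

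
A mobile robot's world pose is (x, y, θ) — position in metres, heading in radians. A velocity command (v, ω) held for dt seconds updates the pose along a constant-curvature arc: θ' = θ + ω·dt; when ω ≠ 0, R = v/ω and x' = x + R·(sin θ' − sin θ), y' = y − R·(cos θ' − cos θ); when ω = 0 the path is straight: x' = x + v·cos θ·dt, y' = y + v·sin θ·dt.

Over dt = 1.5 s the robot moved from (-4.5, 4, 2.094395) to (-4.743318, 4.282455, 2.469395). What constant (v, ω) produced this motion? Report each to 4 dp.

v = 0.2500, ω = 0.2500

Δθ = 2.469395 − 2.094395 = 0.375000
ω = Δθ/dt = 0.375000/1.5 = 0.2500
R = −Δy/(cos θ' − cos θ) = 1.0000
v = R·ω = 1.0000·0.2500 = 0.2500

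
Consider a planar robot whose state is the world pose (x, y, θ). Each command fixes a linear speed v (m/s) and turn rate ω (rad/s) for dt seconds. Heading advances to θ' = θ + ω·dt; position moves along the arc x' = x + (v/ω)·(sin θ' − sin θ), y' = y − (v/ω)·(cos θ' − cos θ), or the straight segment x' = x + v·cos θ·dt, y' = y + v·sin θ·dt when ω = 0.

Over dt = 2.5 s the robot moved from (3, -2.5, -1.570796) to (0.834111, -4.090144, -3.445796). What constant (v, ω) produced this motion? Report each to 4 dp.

Δθ = -3.445796 − -1.570796 = -1.875000
ω = Δθ/dt = -1.875000/2.5 = -0.7500
R = Δx/(sin θ' − sin θ) = -1.6667
v = R·ω = -1.6667·-0.7500 = 1.2500

v = 1.2500, ω = -0.7500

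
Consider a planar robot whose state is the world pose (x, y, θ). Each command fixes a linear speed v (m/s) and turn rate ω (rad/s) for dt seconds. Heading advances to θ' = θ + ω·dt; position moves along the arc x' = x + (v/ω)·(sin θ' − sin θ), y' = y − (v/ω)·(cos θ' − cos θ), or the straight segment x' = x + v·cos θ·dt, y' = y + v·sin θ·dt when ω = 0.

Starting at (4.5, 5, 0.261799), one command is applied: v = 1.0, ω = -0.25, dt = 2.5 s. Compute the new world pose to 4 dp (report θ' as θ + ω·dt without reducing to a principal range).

(6.9563, 4.8754, -0.3632)

θ' = 0.2618 + -0.25·2.5 = -0.3632
R = v/ω = 1.0/-0.25 = -4.0000
x' = 4.5 + -4.0000·(sin -0.3632 − sin 0.2618) = 6.9563
y' = 5 − -4.0000·(cos -0.3632 − cos 0.2618) = 4.8754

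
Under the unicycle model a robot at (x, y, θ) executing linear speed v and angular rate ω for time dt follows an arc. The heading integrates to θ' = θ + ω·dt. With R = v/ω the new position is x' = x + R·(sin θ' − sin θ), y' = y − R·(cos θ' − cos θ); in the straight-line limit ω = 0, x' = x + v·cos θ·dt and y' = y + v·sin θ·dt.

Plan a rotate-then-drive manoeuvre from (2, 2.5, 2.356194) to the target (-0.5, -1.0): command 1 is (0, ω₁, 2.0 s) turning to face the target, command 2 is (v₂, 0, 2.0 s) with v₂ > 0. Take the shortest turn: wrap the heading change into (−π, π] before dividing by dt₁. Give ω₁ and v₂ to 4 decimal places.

heading to target = atan2(-1−2.5, -0.5−2) = -2.1910
Δθ = wrap(-2.1910 − 2.3562) = 1.7359; ω₁ = Δθ/dt₁ = 0.8680
distance = √((-0.5−2)² + (-1−2.5)²) = 4.3012; v₂ = distance/dt₂ = 2.1506

ω₁ = 0.8680, v₂ = 2.1506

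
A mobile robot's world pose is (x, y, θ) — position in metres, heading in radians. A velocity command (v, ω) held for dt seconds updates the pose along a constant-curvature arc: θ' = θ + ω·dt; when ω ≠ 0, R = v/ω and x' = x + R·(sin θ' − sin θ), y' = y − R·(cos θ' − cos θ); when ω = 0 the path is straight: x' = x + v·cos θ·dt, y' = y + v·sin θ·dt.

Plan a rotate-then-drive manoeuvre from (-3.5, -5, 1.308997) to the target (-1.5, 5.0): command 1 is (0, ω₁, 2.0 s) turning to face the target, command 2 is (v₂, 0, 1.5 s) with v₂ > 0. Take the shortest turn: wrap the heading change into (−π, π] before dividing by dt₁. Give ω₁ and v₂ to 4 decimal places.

ω₁ = 0.0322, v₂ = 6.7987

heading to target = atan2(5−-5, -1.5−-3.5) = 1.3734
Δθ = wrap(1.3734 − 1.3090) = 0.0644; ω₁ = Δθ/dt₁ = 0.0322
distance = √((-1.5−-3.5)² + (5−-5)²) = 10.1980; v₂ = distance/dt₂ = 6.7987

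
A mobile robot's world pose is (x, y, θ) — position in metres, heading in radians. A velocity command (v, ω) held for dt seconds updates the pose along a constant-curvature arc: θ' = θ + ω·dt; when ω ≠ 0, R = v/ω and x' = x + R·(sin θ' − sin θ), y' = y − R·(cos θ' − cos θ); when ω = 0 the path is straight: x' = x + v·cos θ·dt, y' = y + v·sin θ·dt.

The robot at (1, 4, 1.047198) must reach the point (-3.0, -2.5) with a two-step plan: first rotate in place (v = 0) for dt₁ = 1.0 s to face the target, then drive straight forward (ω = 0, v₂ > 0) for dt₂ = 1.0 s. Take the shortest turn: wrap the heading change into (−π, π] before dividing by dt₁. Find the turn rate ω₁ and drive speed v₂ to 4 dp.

heading to target = atan2(-2.5−4, -3−1) = -2.1225
Δθ = wrap(-2.1225 − 1.0472) = 3.1135; ω₁ = Δθ/dt₁ = 3.1135
distance = √((-3−1)² + (-2.5−4)²) = 7.6322; v₂ = distance/dt₂ = 7.6322

ω₁ = 3.1135, v₂ = 7.6322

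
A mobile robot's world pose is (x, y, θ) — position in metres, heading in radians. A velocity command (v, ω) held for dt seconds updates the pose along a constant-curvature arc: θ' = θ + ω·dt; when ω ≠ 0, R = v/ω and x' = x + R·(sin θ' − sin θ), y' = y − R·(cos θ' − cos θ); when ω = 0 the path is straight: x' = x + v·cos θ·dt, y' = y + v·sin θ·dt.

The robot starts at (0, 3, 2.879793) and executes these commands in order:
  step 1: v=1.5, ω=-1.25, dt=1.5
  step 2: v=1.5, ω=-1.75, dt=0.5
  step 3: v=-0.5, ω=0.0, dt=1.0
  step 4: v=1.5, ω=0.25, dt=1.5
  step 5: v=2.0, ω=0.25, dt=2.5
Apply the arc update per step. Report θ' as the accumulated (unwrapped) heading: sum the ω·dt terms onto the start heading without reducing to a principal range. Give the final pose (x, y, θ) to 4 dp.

(4.9052, 9.4135, 1.1298)

step 1: θ'=1.0048 (R=-1.2000) → pose (-0.7023, 4.8026, 1.0048)
step 2: θ'=0.1298 (R=-0.8571) → pose (-0.0897, 5.1929, 0.1298)
step 3: θ'=0.1298 (straight) → pose (-0.5855, 5.1282, 0.1298)
step 4: θ'=0.5048 (R=6.0000) → pose (1.5396, 5.8261, 0.5048)
step 5: θ'=1.1298 (R=8.0000) → pose (4.9052, 9.4135, 1.1298)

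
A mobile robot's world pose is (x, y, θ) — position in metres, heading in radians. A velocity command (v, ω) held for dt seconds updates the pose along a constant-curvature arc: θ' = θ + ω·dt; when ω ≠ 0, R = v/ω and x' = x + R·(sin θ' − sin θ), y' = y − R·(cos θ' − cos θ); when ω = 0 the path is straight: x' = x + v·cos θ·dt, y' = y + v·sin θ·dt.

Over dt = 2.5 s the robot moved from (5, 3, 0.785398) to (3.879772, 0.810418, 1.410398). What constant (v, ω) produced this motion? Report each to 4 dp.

v = -1.0000, ω = 0.2500

Δθ = 1.410398 − 0.785398 = 0.625000
ω = Δθ/dt = 0.625000/2.5 = 0.2500
R = −Δy/(cos θ' − cos θ) = -4.0000
v = R·ω = -4.0000·0.2500 = -1.0000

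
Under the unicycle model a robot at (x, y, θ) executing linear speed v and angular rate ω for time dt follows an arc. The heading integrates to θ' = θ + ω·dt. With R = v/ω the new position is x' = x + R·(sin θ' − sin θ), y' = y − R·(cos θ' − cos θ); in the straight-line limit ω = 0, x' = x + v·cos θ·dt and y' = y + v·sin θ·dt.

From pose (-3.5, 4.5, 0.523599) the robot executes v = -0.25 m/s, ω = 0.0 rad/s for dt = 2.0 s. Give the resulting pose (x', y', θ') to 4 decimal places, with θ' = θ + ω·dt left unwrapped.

θ' = 0.5236 + 0.0·2.0 = 0.5236
ω = 0 → straight: x' = -3.5 + -0.25·cos(0.5236)·2.0 = -3.9330
y' = 4.5 + -0.25·sin(0.5236)·2.0 = 4.2500

(-3.9330, 4.2500, 0.5236)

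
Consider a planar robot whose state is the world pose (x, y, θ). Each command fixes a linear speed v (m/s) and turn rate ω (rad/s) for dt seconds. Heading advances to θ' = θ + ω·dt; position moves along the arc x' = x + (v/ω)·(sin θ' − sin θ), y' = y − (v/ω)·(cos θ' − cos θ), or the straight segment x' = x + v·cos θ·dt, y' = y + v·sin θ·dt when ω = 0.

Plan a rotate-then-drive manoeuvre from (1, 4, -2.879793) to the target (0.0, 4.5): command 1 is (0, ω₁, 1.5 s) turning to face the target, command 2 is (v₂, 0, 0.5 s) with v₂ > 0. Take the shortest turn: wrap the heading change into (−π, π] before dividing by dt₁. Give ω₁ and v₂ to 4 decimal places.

heading to target = atan2(4.5−4, 0−1) = 2.6779
Δθ = wrap(2.6779 − -2.8798) = -0.7254; ω₁ = Δθ/dt₁ = -0.4836
distance = √((0−1)² + (4.5−4)²) = 1.1180; v₂ = distance/dt₂ = 2.2361

ω₁ = -0.4836, v₂ = 2.2361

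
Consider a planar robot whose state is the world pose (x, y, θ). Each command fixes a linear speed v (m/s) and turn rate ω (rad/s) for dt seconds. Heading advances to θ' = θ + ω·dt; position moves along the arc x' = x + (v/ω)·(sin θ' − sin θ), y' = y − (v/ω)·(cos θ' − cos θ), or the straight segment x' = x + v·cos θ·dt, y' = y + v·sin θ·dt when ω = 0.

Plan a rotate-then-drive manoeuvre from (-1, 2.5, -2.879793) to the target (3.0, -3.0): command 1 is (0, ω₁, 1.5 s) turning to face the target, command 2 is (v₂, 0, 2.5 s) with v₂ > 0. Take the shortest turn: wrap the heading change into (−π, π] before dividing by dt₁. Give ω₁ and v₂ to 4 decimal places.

ω₁ = 1.2919, v₂ = 2.7203

heading to target = atan2(-3−2.5, 3−-1) = -0.9420
Δθ = wrap(-0.9420 − -2.8798) = 1.9378; ω₁ = Δθ/dt₁ = 1.2919
distance = √((3−-1)² + (-3−2.5)²) = 6.8007; v₂ = distance/dt₂ = 2.7203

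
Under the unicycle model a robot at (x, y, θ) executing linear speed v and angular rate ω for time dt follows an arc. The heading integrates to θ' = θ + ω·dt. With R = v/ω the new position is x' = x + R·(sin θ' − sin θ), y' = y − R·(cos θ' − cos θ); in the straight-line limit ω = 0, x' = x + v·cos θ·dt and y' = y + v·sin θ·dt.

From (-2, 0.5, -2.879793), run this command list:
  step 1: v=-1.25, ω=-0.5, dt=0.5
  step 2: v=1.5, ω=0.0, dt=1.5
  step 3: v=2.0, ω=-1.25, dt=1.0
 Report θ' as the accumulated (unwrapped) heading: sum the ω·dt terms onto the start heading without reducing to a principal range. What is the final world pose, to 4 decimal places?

(-5.1635, 1.6360, -4.3798)

step 1: θ'=-3.1298 (R=2.5000) → pose (-1.3825, 0.5850, -3.1298)
step 2: θ'=-3.1298 (straight) → pose (-3.6323, 0.5585, -3.1298)
step 3: θ'=-4.3798 (R=-1.6000) → pose (-5.1635, 1.6360, -4.3798)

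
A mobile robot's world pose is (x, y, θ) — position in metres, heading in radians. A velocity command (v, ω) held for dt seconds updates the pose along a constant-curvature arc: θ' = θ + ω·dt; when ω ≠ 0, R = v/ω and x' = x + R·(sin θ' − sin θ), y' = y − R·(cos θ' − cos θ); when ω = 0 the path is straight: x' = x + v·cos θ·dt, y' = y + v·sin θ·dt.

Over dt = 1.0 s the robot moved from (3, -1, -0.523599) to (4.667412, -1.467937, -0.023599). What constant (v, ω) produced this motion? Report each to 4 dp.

Δθ = -0.023599 − -0.523599 = 0.500000
ω = Δθ/dt = 0.500000/1.0 = 0.5000
R = Δx/(sin θ' − sin θ) = 3.5000
v = R·ω = 3.5000·0.5000 = 1.7500

v = 1.7500, ω = 0.5000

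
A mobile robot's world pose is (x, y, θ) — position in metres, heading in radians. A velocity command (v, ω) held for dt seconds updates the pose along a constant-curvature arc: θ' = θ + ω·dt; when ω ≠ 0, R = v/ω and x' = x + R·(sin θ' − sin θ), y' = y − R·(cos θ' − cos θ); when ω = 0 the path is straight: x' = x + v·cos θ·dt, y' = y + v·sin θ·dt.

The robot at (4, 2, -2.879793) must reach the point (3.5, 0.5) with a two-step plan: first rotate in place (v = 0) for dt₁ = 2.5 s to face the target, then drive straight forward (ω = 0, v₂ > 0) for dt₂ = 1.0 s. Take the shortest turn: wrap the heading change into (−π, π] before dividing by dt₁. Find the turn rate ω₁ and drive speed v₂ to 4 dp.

heading to target = atan2(0.5−2, 3.5−4) = -1.8925
Δθ = wrap(-1.8925 − -2.8798) = 0.9872; ω₁ = Δθ/dt₁ = 0.3949
distance = √((3.5−4)² + (0.5−2)²) = 1.5811; v₂ = distance/dt₂ = 1.5811

ω₁ = 0.3949, v₂ = 1.5811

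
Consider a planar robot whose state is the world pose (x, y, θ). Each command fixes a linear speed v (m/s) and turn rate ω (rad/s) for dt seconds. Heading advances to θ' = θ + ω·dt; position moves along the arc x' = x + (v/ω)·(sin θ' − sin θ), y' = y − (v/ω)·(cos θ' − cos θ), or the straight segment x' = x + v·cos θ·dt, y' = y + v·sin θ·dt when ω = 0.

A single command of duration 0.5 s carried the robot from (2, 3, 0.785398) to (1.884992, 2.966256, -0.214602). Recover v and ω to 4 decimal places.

Δθ = -0.214602 − 0.785398 = -1.000000
ω = Δθ/dt = -1.000000/0.5 = -2.0000
R = Δx/(sin θ' − sin θ) = 0.1250
v = R·ω = 0.1250·-2.0000 = -0.2500

v = -0.2500, ω = -2.0000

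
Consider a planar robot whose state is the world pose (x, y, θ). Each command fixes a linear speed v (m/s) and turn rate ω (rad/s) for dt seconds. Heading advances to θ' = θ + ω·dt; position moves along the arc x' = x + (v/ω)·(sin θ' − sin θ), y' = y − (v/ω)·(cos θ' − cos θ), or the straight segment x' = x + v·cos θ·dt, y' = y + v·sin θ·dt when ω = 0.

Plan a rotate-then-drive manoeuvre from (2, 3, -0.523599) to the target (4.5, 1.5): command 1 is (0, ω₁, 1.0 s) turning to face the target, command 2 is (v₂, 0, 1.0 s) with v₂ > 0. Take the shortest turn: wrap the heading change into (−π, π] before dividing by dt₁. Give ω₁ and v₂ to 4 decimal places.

heading to target = atan2(1.5−3, 4.5−2) = -0.5404
Δθ = wrap(-0.5404 − -0.5236) = -0.0168; ω₁ = Δθ/dt₁ = -0.0168
distance = √((4.5−2)² + (1.5−3)²) = 2.9155; v₂ = distance/dt₂ = 2.9155

ω₁ = -0.0168, v₂ = 2.9155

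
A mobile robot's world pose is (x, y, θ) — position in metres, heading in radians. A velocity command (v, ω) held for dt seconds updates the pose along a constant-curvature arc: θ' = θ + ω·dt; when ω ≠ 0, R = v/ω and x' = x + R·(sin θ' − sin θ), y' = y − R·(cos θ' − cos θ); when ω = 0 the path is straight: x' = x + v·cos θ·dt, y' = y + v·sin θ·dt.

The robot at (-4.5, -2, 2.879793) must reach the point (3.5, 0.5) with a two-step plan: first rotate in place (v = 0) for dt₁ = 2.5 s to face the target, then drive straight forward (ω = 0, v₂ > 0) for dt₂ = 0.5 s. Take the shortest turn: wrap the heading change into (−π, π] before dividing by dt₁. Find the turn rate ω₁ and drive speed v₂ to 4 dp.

ω₁ = -1.0308, v₂ = 16.7631

heading to target = atan2(0.5−-2, 3.5−-4.5) = 0.3029
Δθ = wrap(0.3029 − 2.8798) = -2.5769; ω₁ = Δθ/dt₁ = -1.0308
distance = √((3.5−-4.5)² + (0.5−-2)²) = 8.3815; v₂ = distance/dt₂ = 16.7631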